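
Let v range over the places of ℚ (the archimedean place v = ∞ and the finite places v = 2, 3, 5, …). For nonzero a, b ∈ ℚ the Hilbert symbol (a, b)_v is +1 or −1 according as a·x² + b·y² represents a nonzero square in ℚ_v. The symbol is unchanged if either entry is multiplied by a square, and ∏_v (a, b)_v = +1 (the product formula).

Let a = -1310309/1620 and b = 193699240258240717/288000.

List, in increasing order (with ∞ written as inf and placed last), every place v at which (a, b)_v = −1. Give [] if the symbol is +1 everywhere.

(a, b) ≡ (-1105, 787865) mod (ℚ^×)²; places V = {2, 3, 5, 7, 11, 13, 17, 23, 31, ∞}.
(a,b)_7: α=2, u≡2; β=4, v≡1 (mod 7); (2|7)=+1, (1|7)=+1; sign (−1)^0·+1^4·+1^2 = +1.
(a,b)_23: α=0, u≡7; β=1, v≡9 (mod 23); (7|23)=-1, (9|23)=+1; sign (−1)^0·-1^1·+1^0 = -1.
(a,b)_∞: sgn(-1105)=−, sgn(787865)=+, so +1.
(a,b)_11: α=2, u≡2; β=6, v≡9 (mod 11); (2|11)=-1, (9|11)=+1; sign (−1)^0·-1^6·+1^2 = +1.
(a,b)_13: α=1, u≡6; β=1, v≡9 (mod 13); (6|13)=-1, (9|13)=+1; sign (−1)^0·-1^1·+1^1 = -1.
(a,b)_2: α=-2, β=-8; u≡7, v≡1 (mod 8); ε(u)ε(v)=1·0, αω(v)=-2·0, βω(u)=-8·0; sum ≡ 0  ⇒  +1.
(a,b)_5: α=-1, u≡4; β=-3, v≡3 (mod 5); (4|5)=+1, (3|5)=-1; sign (−1)^0·+1^-3·-1^-1 = -1.
(a,b)_3: α=-4, u≡2; β=-2, v≡2 (mod 3); (2|3)=-1, (2|3)=-1; sign (−1)^0·-1^-2·-1^-4 = +1.
(a,b)_31: α=0, u≡27; β=1, v≡6 (mod 31); (27|31)=-1, (6|31)=-1; sign (−1)^0·-1^1·-1^0 = -1.
(a,b)_17: α=1, u≡7; β=3, v≡3 (mod 17); (7|17)=-1, (3|17)=-1; sign (−1)^0·-1^3·-1^1 = +1.
(-1105, 787865 / ℚ) ramifies at {5, 13, 23, 31}: a division algebra.

[5, 13, 23, 31]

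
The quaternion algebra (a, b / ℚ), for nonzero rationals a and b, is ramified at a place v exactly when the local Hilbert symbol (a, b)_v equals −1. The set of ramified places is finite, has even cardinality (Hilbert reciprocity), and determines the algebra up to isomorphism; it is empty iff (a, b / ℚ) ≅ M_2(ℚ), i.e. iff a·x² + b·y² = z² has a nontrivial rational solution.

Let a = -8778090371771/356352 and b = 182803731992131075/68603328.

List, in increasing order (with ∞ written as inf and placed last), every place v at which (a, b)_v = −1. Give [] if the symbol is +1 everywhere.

[3, 7, 29, 31]

Mod squares: a ≡ -6097917, b ≡ 358701. Check v ∈ {∞, 2, 3, 5, 7, 17, 19, 29, 31, 37}.
v=31: a=31^3·(≡8), b=31^3·(≡8) mod 31; (8|31)=+1, (8|31)=+1; (−1)^{3·3·15}·(+1)^3·(+1)^3 = -1.
v=3: a=3^-1·(≡2), b=3^-3·(≡2) mod 3; (2|3)=-1, (2|3)=-1; (−1)^{-1·-3·1}·(-1)^-3·(-1)^-1 = -1.
v=37: a=37^0·(≡33), b=37^-2·(≡2) mod 37; (33|37)=+1, (2|37)=-1; (−1)^{0·-2·18}·(+1)^-2·(-1)^0 = +1.
v=29: a=29^-1·(≡5), b=29^-1·(≡8) mod 29; (5|29)=+1, (8|29)=-1; (−1)^{-1·-1·14}·(+1)^-1·(-1)^-1 = -1.
v=2: v_2(a)=-12, v_2(b)=-6; units ≡ 3, 5 (mod 8); ε·ε+αω+βω = 1·0+-12·1+-6·1 ≡ 0  ⇒  (a,b)_2 = +1.
v=19: a=19^5·(≡17), b=19^5·(≡10) mod 19; (17|19)=+1, (10|19)=-1; (−1)^{5·5·9}·(+1)^5·(-1)^5 = +1.
v=5: a=5^0·(≡2), b=5^2·(≡1) mod 5; (2|5)=-1, (1|5)=+1; (−1)^{0·2·2}·(-1)^2·(+1)^0 = +1.
v=17: a=17^1·(≡2), b=17^2·(≡15) mod 17; (2|17)=+1, (15|17)=+1; (−1)^{1·2·8}·(+1)^2·(+1)^1 = +1.
v=7: a=7^1·(≡3), b=7^3·(≡6) mod 7; (3|7)=-1, (6|7)=-1; (−1)^{1·3·3}·(-1)^3·(-1)^1 = -1.
v=∞: -6097917 < 0 and 358701 > 0  ⇒  (a,b)_∞ = +1.
(-6097917, 358701 / ℚ) ramifies at {3, 7, 29, 31}: a division algebra.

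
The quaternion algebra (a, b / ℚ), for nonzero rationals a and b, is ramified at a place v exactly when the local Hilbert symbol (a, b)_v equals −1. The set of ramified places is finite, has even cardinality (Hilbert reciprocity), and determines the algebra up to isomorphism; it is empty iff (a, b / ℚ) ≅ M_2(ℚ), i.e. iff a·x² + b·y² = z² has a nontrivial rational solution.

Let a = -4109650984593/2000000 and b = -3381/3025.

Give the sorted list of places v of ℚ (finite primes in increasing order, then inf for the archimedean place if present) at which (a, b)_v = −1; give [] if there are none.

[3, 11, 29, inf]

(a, b) ≡ (-14674, -69) mod (ℚ^×)²; places V = {2, 3, 5, 7, 11, 23, 29, ∞}.
(a,b)_11: α=1, u≡6; β=-2, v≡6 (mod 11); (6|11)=-1, (6|11)=-1; sign (−1)^0·-1^-2·-1^1 = -1.
(a,b)_3: α=2, u≡2; β=1, v≡1 (mod 3); (2|3)=-1, (1|3)=+1; sign (−1)^0·-1^1·+1^2 = -1.
(a,b)_7: α=6, u≡3; β=2, v≡1 (mod 7); (3|7)=-1, (1|7)=+1; sign (−1)^0·-1^2·+1^6 = +1.
(a,b)_2: α=-7, β=0; u≡7, v≡3 (mod 8); ε(u)ε(v)=1·1, αω(v)=-7·1, βω(u)=0·0; sum ≡ 0  ⇒  +1.
(a,b)_29: α=1, u≡28; β=0, v≡11 (mod 29); (28|29)=+1, (11|29)=-1; sign (−1)^0·+1^0·-1^1 = -1.
(a,b)_∞: sgn(-14674)=−, sgn(-69)=−, so -1.
(a,b)_5: α=-6, u≡4; β=-2, v≡4 (mod 5); (4|5)=+1, (4|5)=+1; sign (−1)^0·+1^-2·+1^-6 = +1.
(a,b)_23: α=3, u≡9; β=1, v≡5 (mod 23); (9|23)=+1, (5|23)=-1; sign (−1)^1·+1^1·-1^3 = +1.
Ram(-14674, -69) = {3, 11, 29, ∞}; no ℚ_3-point on the conic.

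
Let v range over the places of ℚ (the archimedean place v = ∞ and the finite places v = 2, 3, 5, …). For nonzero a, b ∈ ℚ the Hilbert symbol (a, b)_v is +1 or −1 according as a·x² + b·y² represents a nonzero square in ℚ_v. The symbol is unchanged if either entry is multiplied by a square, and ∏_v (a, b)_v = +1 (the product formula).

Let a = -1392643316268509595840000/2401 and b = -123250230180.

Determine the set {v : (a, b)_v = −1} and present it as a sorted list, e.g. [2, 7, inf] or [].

(a, b) ≡ (-44574, -21505) mod (ℚ^×)²; places V = {2, 3, 5, 7, 11, 17, 19, 23, ∞}.
(a,b)_2: α=9, β=2; u≡1, v≡7 (mod 8); ε(u)ε(v)=0·1, αω(v)=9·0, βω(u)=2·0; sum ≡ 0  ⇒  +1.
(a,b)_3: α=5, u≡1; β=4, v≡2 (mod 3); (1|3)=+1, (2|3)=-1; sign (−1)^0·+1^4·-1^5 = -1.
(a,b)_19: α=5, u≡8; β=2, v≡14 (mod 19); (8|19)=-1, (14|19)=-1; sign (−1)^0·-1^2·-1^5 = -1.
(a,b)_5: α=4, u≡1; β=1, v≡4 (mod 5); (1|5)=+1, (4|5)=+1; sign (−1)^0·+1^1·+1^4 = +1.
(a,b)_11: α=2, u≡5; β=1, v≡4 (mod 11); (5|11)=+1, (4|11)=+1; sign (−1)^0·+1^1·+1^2 = +1.
(a,b)_∞: sgn(-44574)=−, sgn(-21505)=−, so -1.
(a,b)_7: α=-4, u≡4; β=2, v≡6 (mod 7); (4|7)=+1, (6|7)=-1; sign (−1)^0·+1^2·-1^-4 = +1.
(a,b)_23: α=3, u≡7; β=1, v≡9 (mod 23); (7|23)=-1, (9|23)=+1; sign (−1)^1·-1^1·+1^3 = +1.
(a,b)_17: α=3, u≡13; β=1, v≡5 (mod 17); (13|17)=+1, (5|17)=-1; sign (−1)^0·+1^1·-1^3 = -1.
Ram(-44574, -21505) = {3, 17, 19, ∞}; no ℚ_3-point on the conic.

[3, 17, 19, inf]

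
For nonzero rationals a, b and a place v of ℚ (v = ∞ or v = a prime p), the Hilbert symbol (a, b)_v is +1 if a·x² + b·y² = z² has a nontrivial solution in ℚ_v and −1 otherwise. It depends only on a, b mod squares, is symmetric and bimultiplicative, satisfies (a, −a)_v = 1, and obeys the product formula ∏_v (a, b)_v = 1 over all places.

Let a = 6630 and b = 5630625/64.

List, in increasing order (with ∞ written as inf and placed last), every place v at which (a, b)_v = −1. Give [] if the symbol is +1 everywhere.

[3, 11]

(a, b) ≡ (6630, 1001) mod (ℚ^×)²; places V = {2, 3, 5, 7, 11, 13, 17, ∞}.
(a,b)_17: α=1, u≡16; β=0, v≡16 (mod 17); (16|17)=+1, (16|17)=+1; sign (−1)^0·+1^0·+1^1 = +1.
(a,b)_2: α=1, β=-6; u≡3, v≡1 (mod 8); ε(u)ε(v)=1·0, αω(v)=1·0, βω(u)=-6·1; sum ≡ 0  ⇒  +1.
(a,b)_3: α=1, u≡2; β=2, v≡2 (mod 3); (2|3)=-1, (2|3)=-1; sign (−1)^0·-1^2·-1^1 = -1.
(a,b)_∞: sgn(6630)=+, sgn(1001)=+, so +1.
(a,b)_7: α=0, u≡1; β=1, v≡5 (mod 7); (1|7)=+1, (5|7)=-1; sign (−1)^0·+1^1·-1^0 = +1.
(a,b)_11: α=0, u≡8; β=1, v≡5 (mod 11); (8|11)=-1, (5|11)=+1; sign (−1)^0·-1^1·+1^0 = -1.
(a,b)_13: α=1, u≡3; β=1, v≡9 (mod 13); (3|13)=+1, (9|13)=+1; sign (−1)^0·+1^1·+1^1 = +1.
(a,b)_5: α=1, u≡1; β=4, v≡1 (mod 5); (1|5)=+1, (1|5)=+1; sign (−1)^0·+1^4·+1^1 = +1.
(6630, 1001 / ℚ) ramifies at {3, 11}: a division algebra.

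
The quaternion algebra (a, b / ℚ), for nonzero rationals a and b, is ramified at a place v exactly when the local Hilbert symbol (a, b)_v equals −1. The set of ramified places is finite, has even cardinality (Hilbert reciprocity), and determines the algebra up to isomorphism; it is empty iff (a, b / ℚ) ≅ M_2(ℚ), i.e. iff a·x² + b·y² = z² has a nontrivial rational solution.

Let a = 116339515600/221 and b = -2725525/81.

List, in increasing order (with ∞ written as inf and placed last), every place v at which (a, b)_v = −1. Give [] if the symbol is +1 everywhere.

[17, 31]

Mod squares: a ≡ 531219689, b ≡ -901. Check v ∈ {∞, 2, 3, 5, 7, 11, 13, 17, 19, 31, 53}.
v=53: a=53^1·(≡17), b=53^1·(≡43) mod 53; (17|53)=+1, (43|53)=+1; (−1)^{1·1·26}·(+1)^1·(+1)^1 = +1.
v=5: a=5^2·(≡4), b=5^2·(≡4) mod 5; (4|5)=+1, (4|5)=+1; (−1)^{2·2·2}·(+1)^2·(+1)^2 = +1.
v=17: a=17^-1·(≡10), b=17^1·(≡8) mod 17; (10|17)=-1, (8|17)=+1; (−1)^{-1·1·8}·(-1)^1·(+1)^-1 = -1.
v=13: a=13^-1·(≡12), b=13^0·(≡1) mod 13; (12|13)=+1, (1|13)=+1; (−1)^{-1·0·6}·(+1)^0·(+1)^-1 = +1.
v=∞: 531219689 > 0 and -901 < 0  ⇒  (a,b)_∞ = +1.
v=3: a=3^0·(≡2), b=3^-4·(≡2) mod 3; (2|3)=-1, (2|3)=-1; (−1)^{0·-4·1}·(-1)^-4·(-1)^0 = +1.
v=31: a=31^1·(≡18), b=31^0·(≡3) mod 31; (18|31)=+1, (3|31)=-1; (−1)^{1·0·15}·(+1)^0·(-1)^1 = -1.
v=11: a=11^3·(≡5), b=11^2·(≡9) mod 11; (5|11)=+1, (9|11)=+1; (−1)^{3·2·5}·(+1)^2·(+1)^3 = +1.
v=19: a=19^1·(≡10), b=19^0·(≡5) mod 19; (10|19)=-1, (5|19)=+1; (−1)^{1·0·9}·(-1)^0·(+1)^1 = +1.
v=7: a=7^1·(≡1), b=7^0·(≡4) mod 7; (1|7)=+1, (4|7)=+1; (−1)^{1·0·3}·(+1)^0·(+1)^1 = +1.
v=2: v_2(a)=4, v_2(b)=0; units ≡ 1, 3 (mod 8); ε·ε+αω+βω = 0·1+4·1+0·0 ≡ 0  ⇒  (a,b)_2 = +1.
|Ram(531219689, -901)| = 2, even; anisotropic at {17, 31}.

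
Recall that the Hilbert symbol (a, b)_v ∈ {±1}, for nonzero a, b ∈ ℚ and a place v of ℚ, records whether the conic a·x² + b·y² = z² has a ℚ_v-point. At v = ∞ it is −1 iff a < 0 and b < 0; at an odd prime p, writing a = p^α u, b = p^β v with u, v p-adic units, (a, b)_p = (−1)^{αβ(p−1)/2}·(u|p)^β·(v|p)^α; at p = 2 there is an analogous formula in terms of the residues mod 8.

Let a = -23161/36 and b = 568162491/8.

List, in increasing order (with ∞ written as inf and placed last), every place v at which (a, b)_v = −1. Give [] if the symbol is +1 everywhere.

Mod squares: a ≡ -23161, b ≡ 1136324982. Check v ∈ {∞, 2, 3, 13, 17, 19, 23, 37, 53}.
v=23: a=23^1·(≡11), b=23^1·(≡12) mod 23; (11|23)=-1, (12|23)=+1; (−1)^{1·1·11}·(-1)^1·(+1)^1 = +1.
v=19: a=19^1·(≡11), b=19^1·(≡15) mod 19; (11|19)=+1, (15|19)=-1; (−1)^{1·1·9}·(+1)^1·(-1)^1 = +1.
v=3: a=3^-2·(≡2), b=3^1·(≡1) mod 3; (2|3)=-1, (1|3)=+1; (−1)^{-2·1·1}·(-1)^1·(+1)^-2 = -1.
v=37: a=37^0·(≡36), b=37^1·(≡5) mod 37; (36|37)=+1, (5|37)=-1; (−1)^{0·1·18}·(+1)^1·(-1)^0 = +1.
v=53: a=53^1·(≡7), b=53^1·(≡40) mod 53; (7|53)=+1, (40|53)=+1; (−1)^{1·1·26}·(+1)^1·(+1)^1 = +1.
v=∞: -23161 < 0 and 1136324982 > 0  ⇒  (a,b)_∞ = +1.
v=2: v_2(a)=-2, v_2(b)=-3; units ≡ 7, 3 (mod 8); ε·ε+αω+βω = 1·1+-2·1+-3·0 ≡ 1  ⇒  (a,b)_2 = -1.
v=13: a=13^0·(≡7), b=13^1·(≡2) mod 13; (7|13)=-1, (2|13)=-1; (−1)^{0·1·6}·(-1)^1·(-1)^0 = -1.
v=17: a=17^0·(≡5), b=17^1·(≡11) mod 17; (5|17)=-1, (11|17)=-1; (−1)^{0·1·8}·(-1)^1·(-1)^0 = -1.
(-23161, 1136324982 / ℚ) ramifies at {2, 3, 13, 17}: a division algebra.

[2, 3, 13, 17]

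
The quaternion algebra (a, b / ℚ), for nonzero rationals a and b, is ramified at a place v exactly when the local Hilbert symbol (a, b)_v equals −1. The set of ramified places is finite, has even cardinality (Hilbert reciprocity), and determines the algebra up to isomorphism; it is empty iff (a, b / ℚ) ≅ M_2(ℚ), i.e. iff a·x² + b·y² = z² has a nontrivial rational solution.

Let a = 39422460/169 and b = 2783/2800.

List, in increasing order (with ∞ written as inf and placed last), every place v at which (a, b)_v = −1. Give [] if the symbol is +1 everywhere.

[3, 11, 23, 53]

Mod squares: a ≡ 201135, b ≡ 161. Check v ∈ {∞, 2, 3, 5, 7, 11, 13, 23, 53}.
v=23: a=23^1·(≡19), b=23^1·(≡22) mod 23; (19|23)=-1, (22|23)=-1; (−1)^{1·1·11}·(-1)^1·(-1)^1 = -1.
v=11: a=11^1·(≡4), b=11^2·(≡2) mod 11; (4|11)=+1, (2|11)=-1; (−1)^{1·2·5}·(+1)^2·(-1)^1 = -1.
v=5: a=5^1·(≡3), b=5^-2·(≡4) mod 5; (3|5)=-1, (4|5)=+1; (−1)^{1·-2·2}·(-1)^-2·(+1)^1 = +1.
v=13: a=13^-2·(≡12), b=13^0·(≡8) mod 13; (12|13)=+1, (8|13)=-1; (−1)^{-2·0·6}·(+1)^0·(-1)^-2 = +1.
v=2: v_2(a)=2, v_2(b)=-4; units ≡ 7, 1 (mod 8); ε·ε+αω+βω = 1·0+2·0+-4·0 ≡ 0  ⇒  (a,b)_2 = +1.
v=3: a=3^1·(≡1), b=3^0·(≡2) mod 3; (1|3)=+1, (2|3)=-1; (−1)^{1·0·1}·(+1)^0·(-1)^1 = -1.
v=∞: 201135 > 0 and 161 > 0  ⇒  (a,b)_∞ = +1.
v=53: a=53^1·(≡23), b=53^0·(≡50) mod 53; (23|53)=-1, (50|53)=-1; (−1)^{1·0·26}·(-1)^0·(-1)^1 = -1.
v=7: a=7^2·(≡2), b=7^-1·(≡4) mod 7; (2|7)=+1, (4|7)=+1; (−1)^{2·-1·3}·(+1)^-1·(+1)^2 = +1.
(201135, 161 / ℚ) ramifies at {3, 11, 23, 53}: a division algebra.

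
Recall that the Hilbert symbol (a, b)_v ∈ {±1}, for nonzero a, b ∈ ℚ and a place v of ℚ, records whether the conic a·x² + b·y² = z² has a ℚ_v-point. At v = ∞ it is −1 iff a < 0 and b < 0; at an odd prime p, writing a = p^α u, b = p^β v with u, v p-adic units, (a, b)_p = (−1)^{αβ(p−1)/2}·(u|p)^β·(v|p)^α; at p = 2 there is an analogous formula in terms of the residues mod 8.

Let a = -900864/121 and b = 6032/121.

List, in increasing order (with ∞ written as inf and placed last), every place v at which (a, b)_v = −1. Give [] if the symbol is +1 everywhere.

(a, b) ≡ (-391, 377) mod (ℚ^×)²; places V = {2, 3, 11, 13, 17, 23, 29, ∞}.
(a,b)_∞: sgn(-391)=−, sgn(377)=+, so +1.
(a,b)_23: α=1, u≡4; β=0, v≡1 (mod 23); (4|23)=+1, (1|23)=+1; sign (−1)^0·+1^0·+1^1 = +1.
(a,b)_11: α=-2, u≡3; β=-2, v≡4 (mod 11); (3|11)=+1, (4|11)=+1; sign (−1)^0·+1^-2·+1^-2 = +1.
(a,b)_2: α=8, β=4; u≡1, v≡1 (mod 8); ε(u)ε(v)=0·0, αω(v)=8·0, βω(u)=4·0; sum ≡ 0  ⇒  +1.
(a,b)_3: α=2, u≡2; β=0, v≡2 (mod 3); (2|3)=-1, (2|3)=-1; sign (−1)^0·-1^0·-1^2 = +1.
(a,b)_17: α=1, u≡7; β=0, v≡7 (mod 17); (7|17)=-1, (7|17)=-1; sign (−1)^0·-1^0·-1^1 = -1.
(a,b)_13: α=0, u≡9; β=1, v≡12 (mod 13); (9|13)=+1, (12|13)=+1; sign (−1)^0·+1^1·+1^0 = +1.
(a,b)_29: α=0, u≡10; β=1, v≡1 (mod 29); (10|29)=-1, (1|29)=+1; sign (−1)^0·-1^1·+1^0 = -1.
Ram(-391, 377) = {17, 29}; no ℚ_17-point on the conic.

[17, 29]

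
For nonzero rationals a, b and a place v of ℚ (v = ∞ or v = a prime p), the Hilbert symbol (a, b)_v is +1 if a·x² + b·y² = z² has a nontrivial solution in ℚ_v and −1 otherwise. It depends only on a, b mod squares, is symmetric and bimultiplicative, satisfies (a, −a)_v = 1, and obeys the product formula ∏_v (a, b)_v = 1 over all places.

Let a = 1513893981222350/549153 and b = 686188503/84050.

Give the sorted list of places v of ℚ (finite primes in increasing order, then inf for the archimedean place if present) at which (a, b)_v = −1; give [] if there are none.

(a, b) ≡ (222222, 2046) mod (ℚ^×)²; places V = {2, 3, 5, 7, 11, 13, 19, 23, 31, 37, 41, 43, ∞}.
(a,b)_∞: sgn(222222)=+, sgn(2046)=+, so +1.
(a,b)_31: α=2, u≡9; β=1, v≡10 (mod 31); (9|31)=+1, (10|31)=+1; sign (−1)^0·+1^1·+1^2 = +1.
(a,b)_23: α=2, u≡20; β=0, v≡5 (mod 23); (20|23)=-1, (5|23)=-1; sign (−1)^0·-1^0·-1^2 = +1.
(a,b)_2: α=1, β=-1; u≡7, v≡7 (mod 8); ε(u)ε(v)=1·1, αω(v)=1·0, βω(u)=-1·0; sum ≡ 1  ⇒  -1.
(a,b)_43: α=-2, u≡13; β=0, v≡11 (mod 43); (13|43)=+1, (11|43)=+1; sign (−1)^0·+1^0·+1^-2 = +1.
(a,b)_41: α=0, u≡18; β=-2, v≡18 (mod 41); (18|41)=+1, (18|41)=+1; sign (−1)^0·+1^-2·+1^0 = +1.
(a,b)_11: α=-1, u≡7; β=1, v≡7 (mod 11); (7|11)=-1, (7|11)=-1; sign (−1)^1·-1^1·-1^-1 = -1.
(a,b)_13: α=1, u≡1; β=2, v≡2 (mod 13); (1|13)=+1, (2|13)=-1; sign (−1)^0·+1^2·-1^1 = -1.
(a,b)_5: α=2, u≡3; β=-2, v≡4 (mod 5); (3|5)=-1, (4|5)=+1; sign (−1)^0·-1^-2·+1^2 = +1.
(a,b)_3: α=-3, u≡1; β=5, v≡1 (mod 3); (1|3)=+1, (1|3)=+1; sign (−1)^1·+1^5·+1^-3 = -1.
(a,b)_7: α=3, u≡2; β=2, v≡4 (mod 7); (2|7)=+1, (4|7)=+1; sign (−1)^0·+1^2·+1^3 = +1.
(a,b)_19: α=2, u≡5; β=0, v≡2 (mod 19); (5|19)=+1, (2|19)=-1; sign (−1)^0·+1^0·-1^2 = +1.
(a,b)_37: α=1, u≡4; β=0, v≡10 (mod 37); (4|37)=+1, (10|37)=+1; sign (−1)^0·+1^0·+1^1 = +1.
(222222, 2046 / ℚ) ramifies at {2, 3, 11, 13}: a division algebra.

[2, 3, 11, 13]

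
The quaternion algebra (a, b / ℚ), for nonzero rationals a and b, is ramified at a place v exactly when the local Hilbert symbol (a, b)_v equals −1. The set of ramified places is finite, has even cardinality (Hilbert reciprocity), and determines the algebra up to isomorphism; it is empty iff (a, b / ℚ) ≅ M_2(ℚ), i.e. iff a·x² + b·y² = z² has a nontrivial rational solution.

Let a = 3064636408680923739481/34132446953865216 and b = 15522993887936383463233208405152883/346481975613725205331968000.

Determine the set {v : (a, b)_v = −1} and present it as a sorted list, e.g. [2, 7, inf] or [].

[2, 7, 13, 17]

(a, b) ≡ (6, 7735) mod (ℚ^×)²; places V = {2, 3, 5, 7, 11, 13, 17, 19, 31, 47, ∞}.
(a,b)_7: α=8, u≡6; β=13, v≡5 (mod 7); (6|7)=-1, (5|7)=-1; sign (−1)^0·-1^13·-1^8 = -1.
(a,b)_47: α=0, u≡1; β=2, v≡12 (mod 47); (1|47)=+1, (12|47)=+1; sign (−1)^0·+1^2·+1^0 = +1.
(a,b)_19: α=4, u≡1; β=6, v≡13 (mod 19); (1|19)=+1, (13|19)=-1; sign (−1)^0·+1^6·-1^4 = +1.
(a,b)_2: α=-27, β=-42; u≡3, v≡7 (mod 8); ε(u)ε(v)=1·1, αω(v)=-27·0, βω(u)=-42·1; sum ≡ 1  ⇒  -1.
(a,b)_31: α=-2, u≡11; β=0, v≡4 (mod 31); (11|31)=-1, (4|31)=+1; sign (−1)^0·-1^0·+1^-2 = +1.
(a,b)_11: α=-2, u≡6; β=-4, v≡10 (mod 11); (6|11)=-1, (10|11)=-1; sign (−1)^0·-1^-4·-1^-2 = +1.
(a,b)_17: α=6, u≡11; β=9, v≡16 (mod 17); (11|17)=-1, (16|17)=+1; sign (−1)^0·-1^9·+1^6 = -1.
(a,b)_∞: sgn(6)=+, sgn(7735)=+, so +1.
(a,b)_3: α=-7, u≡2; β=-16, v≡1 (mod 3); (2|3)=-1, (1|3)=+1; sign (−1)^0·-1^-16·+1^-7 = +1.
(a,b)_13: α=2, u≡5; β=1, v≡1 (mod 13); (5|13)=-1, (1|13)=+1; sign (−1)^0·-1^1·+1^2 = -1.
(a,b)_5: α=0, u≡1; β=-3, v≡2 (mod 5); (1|5)=+1, (2|5)=-1; sign (−1)^0·+1^-3·-1^0 = +1.
|Ram(6, 7735)| = 4, even; anisotropic at {2, 7, 13, 17}.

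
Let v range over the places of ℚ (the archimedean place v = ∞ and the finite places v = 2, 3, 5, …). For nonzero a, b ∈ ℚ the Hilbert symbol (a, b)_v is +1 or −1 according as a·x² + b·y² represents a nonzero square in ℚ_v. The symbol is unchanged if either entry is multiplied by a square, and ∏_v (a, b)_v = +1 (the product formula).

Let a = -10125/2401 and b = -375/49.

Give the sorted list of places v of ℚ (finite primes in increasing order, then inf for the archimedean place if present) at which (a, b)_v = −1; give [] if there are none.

[5, inf]

Mod squares: a ≡ -5, b ≡ -15. Check v ∈ {∞, 2, 3, 5, 7}.
v=∞: -5 < 0 and -15 < 0  ⇒  (a,b)_∞ = -1.
v=3: a=3^4·(≡1), b=3^1·(≡1) mod 3; (1|3)=+1, (1|3)=+1; (−1)^{4·1·1}·(+1)^1·(+1)^4 = +1.
v=7: a=7^-4·(≡4), b=7^-2·(≡3) mod 7; (4|7)=+1, (3|7)=-1; (−1)^{-4·-2·3}·(+1)^-2·(-1)^-4 = +1.
v=5: a=5^3·(≡4), b=5^3·(≡3) mod 5; (4|5)=+1, (3|5)=-1; (−1)^{3·3·2}·(+1)^3·(-1)^3 = -1.
v=2: v_2(a)=0, v_2(b)=0; units ≡ 3, 1 (mod 8); ε·ε+αω+βω = 1·0+0·0+0·1 ≡ 0  ⇒  (a,b)_2 = +1.
(-5, -15 / ℚ) ramifies at {5, ∞}: a division algebra.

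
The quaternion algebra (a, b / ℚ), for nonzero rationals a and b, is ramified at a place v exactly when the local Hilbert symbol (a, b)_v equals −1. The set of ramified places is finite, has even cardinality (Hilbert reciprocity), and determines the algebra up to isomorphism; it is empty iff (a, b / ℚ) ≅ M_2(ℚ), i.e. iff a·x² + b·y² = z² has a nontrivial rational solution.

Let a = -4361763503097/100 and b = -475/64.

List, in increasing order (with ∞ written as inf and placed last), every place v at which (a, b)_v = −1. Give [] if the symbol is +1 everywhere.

Mod squares: a ≡ -1232777, b ≡ -19. Check v ∈ {∞, 2, 3, 5, 7, 11, 13, 19, 23, 31}.
v=∞: -1232777 < 0 and -19 < 0  ⇒  (a,b)_∞ = -1.
v=11: a=11^2·(≡1), b=11^0·(≡1) mod 11; (1|11)=+1, (1|11)=+1; (−1)^{2·0·5}·(+1)^0·(+1)^2 = +1.
v=3: a=3^4·(≡1), b=3^0·(≡2) mod 3; (1|3)=+1, (2|3)=-1; (−1)^{4·0·1}·(+1)^0·(-1)^4 = +1.
v=23: a=23^1·(≡15), b=23^0·(≡3) mod 23; (15|23)=-1, (3|23)=+1; (−1)^{1·0·11}·(-1)^0·(+1)^1 = +1.
v=31: a=31^1·(≡6), b=31^0·(≡26) mod 31; (6|31)=-1, (26|31)=-1; (−1)^{1·0·15}·(-1)^0·(-1)^1 = -1.
v=7: a=7^1·(≡4), b=7^0·(≡1) mod 7; (4|7)=+1, (1|7)=+1; (−1)^{1·0·3}·(+1)^0·(+1)^1 = +1.
v=13: a=13^1·(≡2), b=13^0·(≡7) mod 13; (2|13)=-1, (7|13)=-1; (−1)^{1·0·6}·(-1)^0·(-1)^1 = -1.
v=5: a=5^-2·(≡2), b=5^2·(≡4) mod 5; (2|5)=-1, (4|5)=+1; (−1)^{-2·2·2}·(-1)^2·(+1)^-2 = +1.
v=19: a=19^3·(≡14), b=19^1·(≡10) mod 19; (14|19)=-1, (10|19)=-1; (−1)^{3·1·9}·(-1)^1·(-1)^3 = -1.
v=2: v_2(a)=-2, v_2(b)=-6; units ≡ 7, 5 (mod 8); ε·ε+αω+βω = 1·0+-2·1+-6·0 ≡ 0  ⇒  (a,b)_2 = +1.
(-1232777, -19 / ℚ) ramifies at {13, 19, 31, ∞}: a division algebra.

[13, 19, 31, inf]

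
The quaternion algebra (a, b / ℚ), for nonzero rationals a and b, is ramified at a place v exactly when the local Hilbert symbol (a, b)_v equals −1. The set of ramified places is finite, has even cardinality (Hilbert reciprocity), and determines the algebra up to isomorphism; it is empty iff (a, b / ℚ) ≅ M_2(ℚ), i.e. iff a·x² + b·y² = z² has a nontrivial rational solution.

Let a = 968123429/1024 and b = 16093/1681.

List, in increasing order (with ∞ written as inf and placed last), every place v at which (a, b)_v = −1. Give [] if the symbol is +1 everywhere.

Mod squares: a ≡ 221, b ≡ 133. Check v ∈ {∞, 2, 7, 11, 13, 17, 19, 23, 41}.
v=∞: 221 > 0 and 133 > 0  ⇒  (a,b)_∞ = +1.
v=19: a=19^0·(≡3), b=19^1·(≡16) mod 19; (3|19)=-1, (16|19)=+1; (−1)^{0·1·9}·(-1)^1·(+1)^0 = -1.
v=41: a=41^0·(≡18), b=41^-2·(≡21) mod 41; (18|41)=+1, (21|41)=+1; (−1)^{0·-2·20}·(+1)^-2·(+1)^0 = +1.
v=11: a=11^0·(≡9), b=11^2·(≡5) mod 11; (9|11)=+1, (5|11)=+1; (−1)^{0·2·5}·(+1)^2·(+1)^0 = +1.
v=23: a=23^2·(≡5), b=23^0·(≡8) mod 23; (5|23)=-1, (8|23)=+1; (−1)^{2·0·11}·(-1)^0·(+1)^2 = +1.
v=7: a=7^2·(≡1), b=7^1·(≡3) mod 7; (1|7)=+1, (3|7)=-1; (−1)^{2·1·3}·(+1)^1·(-1)^2 = +1.
v=13: a=13^3·(≡10), b=13^0·(≡3) mod 13; (10|13)=+1, (3|13)=+1; (−1)^{3·0·6}·(+1)^0·(+1)^3 = +1.
v=17: a=17^1·(≡13), b=17^0·(≡3) mod 17; (13|17)=+1, (3|17)=-1; (−1)^{1·0·8}·(+1)^0·(-1)^1 = -1.
v=2: v_2(a)=-10, v_2(b)=0; units ≡ 5, 5 (mod 8); ε·ε+αω+βω = 0·0+-10·1+0·1 ≡ 0  ⇒  (a,b)_2 = +1.
(221, 133 / ℚ) ramifies at {17, 19}: a division algebra.

[17, 19]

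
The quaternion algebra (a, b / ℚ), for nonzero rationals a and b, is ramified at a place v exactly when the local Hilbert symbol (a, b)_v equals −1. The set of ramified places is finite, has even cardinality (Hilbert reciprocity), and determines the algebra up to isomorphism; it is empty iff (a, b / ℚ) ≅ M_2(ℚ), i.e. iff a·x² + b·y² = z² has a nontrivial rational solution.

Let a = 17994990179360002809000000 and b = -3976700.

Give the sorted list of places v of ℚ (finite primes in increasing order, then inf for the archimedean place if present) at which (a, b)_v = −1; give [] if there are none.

Mod squares: a ≡ 127281, b ≡ -39767. Check v ∈ {∞, 2, 3, 5, 7, 11, 13, 19, 23, 29}.
v=13: a=13^4·(≡11), b=13^1·(≡3) mod 13; (11|13)=-1, (3|13)=+1; (−1)^{4·1·6}·(-1)^1·(+1)^4 = -1.
v=7: a=7^3·(≡4), b=7^1·(≡6) mod 7; (4|7)=+1, (6|7)=-1; (−1)^{3·1·3}·(+1)^1·(-1)^3 = +1.
v=19: a=19^3·(≡17), b=19^1·(≡4) mod 19; (17|19)=+1, (4|19)=+1; (−1)^{3·1·9}·(+1)^1·(+1)^3 = -1.
v=2: v_2(a)=6, v_2(b)=2; units ≡ 1, 1 (mod 8); ε·ε+αω+βω = 0·0+6·0+2·0 ≡ 0  ⇒  (a,b)_2 = +1.
v=3: a=3^1·(≡1), b=3^0·(≡1) mod 3; (1|3)=+1, (1|3)=+1; (−1)^{1·0·1}·(+1)^0·(+1)^1 = +1.
v=5: a=5^6·(≡1), b=5^2·(≡2) mod 5; (1|5)=+1, (2|5)=-1; (−1)^{6·2·2}·(+1)^2·(-1)^6 = +1.
v=23: a=23^4·(≡14), b=23^1·(≡14) mod 23; (14|23)=-1, (14|23)=-1; (−1)^{4·1·11}·(-1)^1·(-1)^4 = -1.
v=∞: 127281 > 0 and -39767 < 0  ⇒  (a,b)_∞ = +1.
v=29: a=29^1·(≡26), b=29^0·(≡12) mod 29; (26|29)=-1, (12|29)=-1; (−1)^{1·0·14}·(-1)^0·(-1)^1 = -1.
v=11: a=11^1·(≡6), b=11^0·(≡9) mod 11; (6|11)=-1, (9|11)=+1; (−1)^{1·0·5}·(-1)^0·(+1)^1 = +1.
Ram(127281, -39767) = {13, 19, 23, 29}; no ℚ_13-point on the conic.

[13, 19, 23, 29]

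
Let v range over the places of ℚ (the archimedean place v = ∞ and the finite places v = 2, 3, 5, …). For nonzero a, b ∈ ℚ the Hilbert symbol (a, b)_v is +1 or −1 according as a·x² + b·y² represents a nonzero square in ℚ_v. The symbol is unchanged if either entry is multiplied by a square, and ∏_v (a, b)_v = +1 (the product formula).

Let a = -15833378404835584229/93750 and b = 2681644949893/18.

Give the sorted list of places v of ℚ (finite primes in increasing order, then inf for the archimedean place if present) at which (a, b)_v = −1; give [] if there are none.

Mod squares: a ≡ -55614, b ≡ 26. Check v ∈ {∞, 2, 3, 5, 7, 13, 23, 31}.
v=3: a=3^-1·(≡2), b=3^-2·(≡2) mod 3; (2|3)=-1, (2|3)=-1; (−1)^{-1·-2·1}·(-1)^-2·(-1)^-1 = -1.
v=23: a=23^3·(≡21), b=23^2·(≡16) mod 23; (21|23)=-1, (16|23)=+1; (−1)^{3·2·11}·(-1)^2·(+1)^3 = +1.
v=2: v_2(a)=-1, v_2(b)=-1; units ≡ 1, 5 (mod 8); ε·ε+αω+βω = 0·0+-1·1+-1·0 ≡ 1  ⇒  (a,b)_2 = -1.
v=31: a=31^3·(≡2), b=31^2·(≡11) mod 31; (2|31)=+1, (11|31)=-1; (−1)^{3·2·15}·(+1)^2·(-1)^3 = -1.
v=5: a=5^-6·(≡1), b=5^0·(≡1) mod 5; (1|5)=+1, (1|5)=+1; (−1)^{-6·0·2}·(+1)^0·(+1)^-6 = +1.
v=13: a=13^5·(≡10), b=13^3·(≡2) mod 13; (10|13)=+1, (2|13)=-1; (−1)^{5·3·6}·(+1)^3·(-1)^5 = -1.
v=∞: -55614 < 0 and 26 > 0  ⇒  (a,b)_∞ = +1.
v=7: a=7^6·(≡1), b=7^4·(≡5) mod 7; (1|7)=+1, (5|7)=-1; (−1)^{6·4·3}·(+1)^4·(-1)^6 = +1.
|Ram(-55614, 26)| = 4, even; anisotropic at {2, 3, 13, 31}.

[2, 3, 13, 31]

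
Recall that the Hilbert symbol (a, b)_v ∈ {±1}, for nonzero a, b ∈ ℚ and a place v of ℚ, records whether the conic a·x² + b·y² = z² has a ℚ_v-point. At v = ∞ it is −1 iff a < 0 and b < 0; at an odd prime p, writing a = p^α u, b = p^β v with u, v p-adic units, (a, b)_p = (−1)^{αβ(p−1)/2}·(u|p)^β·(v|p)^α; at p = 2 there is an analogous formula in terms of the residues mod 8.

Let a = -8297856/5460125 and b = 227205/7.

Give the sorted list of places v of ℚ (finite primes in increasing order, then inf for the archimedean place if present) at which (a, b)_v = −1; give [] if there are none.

[2, 3, 5, 7]

(a, b) ≡ (-30, 19635) mod (ℚ^×)²; places V = {2, 3, 5, 7, 11, 17, 19, ∞}.
(a,b)_19: α=-2, u≡14; β=0, v≡14 (mod 19); (14|19)=-1, (14|19)=-1; sign (−1)^0·-1^0·-1^-2 = +1.
(a,b)_17: α=0, u≡1; β=1, v≡15 (mod 17); (1|17)=+1, (15|17)=+1; sign (−1)^0·+1^1·+1^0 = +1.
(a,b)_5: α=-3, u≡4; β=1, v≡3 (mod 5); (4|5)=+1, (3|5)=-1; sign (−1)^0·+1^1·-1^-3 = -1.
(a,b)_∞: sgn(-30)=−, sgn(19635)=+, so +1.
(a,b)_2: α=7, β=0; u≡1, v≡3 (mod 8); ε(u)ε(v)=0·1, αω(v)=7·1, βω(u)=0·0; sum ≡ 1  ⇒  -1.
(a,b)_7: α=4, u≡5; β=-1, v≡6 (mod 7); (5|7)=-1, (6|7)=-1; sign (−1)^0·-1^-1·-1^4 = -1.
(a,b)_3: α=3, u≡2; β=5, v≡2 (mod 3); (2|3)=-1, (2|3)=-1; sign (−1)^1·-1^5·-1^3 = -1.
(a,b)_11: α=-2, u≡9; β=1, v≡9 (mod 11); (9|11)=+1, (9|11)=+1; sign (−1)^0·+1^1·+1^-2 = +1.
(-30, 19635 / ℚ) ramifies at {2, 3, 5, 7}: a division algebra.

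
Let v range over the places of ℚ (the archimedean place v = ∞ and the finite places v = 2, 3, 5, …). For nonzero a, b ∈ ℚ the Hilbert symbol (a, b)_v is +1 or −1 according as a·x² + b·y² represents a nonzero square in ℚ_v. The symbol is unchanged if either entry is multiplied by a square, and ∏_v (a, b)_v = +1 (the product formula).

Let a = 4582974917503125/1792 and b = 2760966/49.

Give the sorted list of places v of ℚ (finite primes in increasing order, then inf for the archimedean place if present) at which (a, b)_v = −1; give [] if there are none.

Mod squares: a ≡ 19635, b ≡ 34086. Check v ∈ {∞, 2, 3, 5, 7, 11, 13, 17, 19, 23}.
v=5: a=5^5·(≡3), b=5^0·(≡4) mod 5; (3|5)=-1, (4|5)=+1; (−1)^{5·0·2}·(-1)^0·(+1)^5 = +1.
v=23: a=23^2·(≡13), b=23^1·(≡17) mod 23; (13|23)=+1, (17|23)=-1; (−1)^{2·1·11}·(+1)^1·(-1)^2 = +1.
v=17: a=17^1·(≡4), b=17^0·(≡2) mod 17; (4|17)=+1, (2|17)=+1; (−1)^{1·0·8}·(+1)^0·(+1)^1 = +1.
v=3: a=3^5·(≡2), b=3^5·(≡1) mod 3; (2|3)=-1, (1|3)=+1; (−1)^{5·5·1}·(-1)^5·(+1)^5 = +1.
v=13: a=13^2·(≡2), b=13^1·(≡4) mod 13; (2|13)=-1, (4|13)=+1; (−1)^{2·1·6}·(-1)^1·(+1)^2 = -1.
v=19: a=19^2·(≡13), b=19^1·(≡14) mod 19; (13|19)=-1, (14|19)=-1; (−1)^{2·1·9}·(-1)^1·(-1)^2 = -1.
v=7: a=7^-1·(≡6), b=7^-2·(≡5) mod 7; (6|7)=-1, (5|7)=-1; (−1)^{-1·-2·3}·(-1)^-2·(-1)^-1 = -1.
v=2: v_2(a)=-8, v_2(b)=1; units ≡ 3, 3 (mod 8); ε·ε+αω+βω = 1·1+-8·1+1·1 ≡ 0  ⇒  (a,b)_2 = +1.
v=11: a=11^1·(≡4), b=11^0·(≡2) mod 11; (4|11)=+1, (2|11)=-1; (−1)^{1·0·5}·(+1)^0·(-1)^1 = -1.
v=∞: 19635 > 0 and 34086 > 0  ⇒  (a,b)_∞ = +1.
Ram(19635, 34086) = {7, 11, 13, 19}; no ℚ_7-point on the conic.

[7, 11, 13, 19]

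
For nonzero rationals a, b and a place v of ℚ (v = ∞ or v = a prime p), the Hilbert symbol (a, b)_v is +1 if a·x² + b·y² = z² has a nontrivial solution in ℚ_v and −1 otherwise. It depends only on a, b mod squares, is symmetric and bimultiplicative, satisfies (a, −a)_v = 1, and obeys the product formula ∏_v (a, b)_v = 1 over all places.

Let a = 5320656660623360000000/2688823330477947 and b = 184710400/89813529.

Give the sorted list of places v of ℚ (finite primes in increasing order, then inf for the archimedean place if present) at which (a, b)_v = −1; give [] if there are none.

[17, 19]

Mod squares: a ≡ 229245, b ≡ 589. Check v ∈ {∞, 2, 3, 5, 7, 13, 17, 19, 29, 31}.
v=13: a=13^-4·(≡12), b=13^-2·(≡4) mod 13; (12|13)=+1, (4|13)=+1; (−1)^{-4·-2·6}·(+1)^-2·(+1)^-4 = +1.
v=2: v_2(a)=18, v_2(b)=8; units ≡ 5, 5 (mod 8); ε·ε+αω+βω = 0·0+18·1+8·1 ≡ 0  ⇒  (a,b)_2 = +1.
v=5: a=5^7·(≡4), b=5^2·(≡4) mod 5; (4|5)=+1, (4|5)=+1; (−1)^{7·2·2}·(+1)^2·(+1)^7 = +1.
v=31: a=31^3·(≡30), b=31^1·(≡4) mod 31; (30|31)=-1, (4|31)=+1; (−1)^{3·1·15}·(-1)^1·(+1)^3 = +1.
v=3: a=3^-23·(≡2), b=3^-12·(≡1) mod 3; (2|3)=-1, (1|3)=+1; (−1)^{-23·-12·1}·(-1)^-12·(+1)^-23 = +1.
v=17: a=17^1·(≡9), b=17^0·(≡10) mod 17; (9|17)=+1, (10|17)=-1; (−1)^{1·0·8}·(+1)^0·(-1)^1 = -1.
v=29: a=29^1·(≡10), b=29^0·(≡13) mod 29; (10|29)=-1, (13|29)=+1; (−1)^{1·0·14}·(-1)^0·(+1)^1 = +1.
v=7: a=7^2·(≡2), b=7^2·(≡2) mod 7; (2|7)=+1, (2|7)=+1; (−1)^{2·2·3}·(+1)^2·(+1)^2 = +1.
v=∞: 229245 > 0 and 589 > 0  ⇒  (a,b)_∞ = +1.
v=19: a=19^2·(≡8), b=19^1·(≡18) mod 19; (8|19)=-1, (18|19)=-1; (−1)^{2·1·9}·(-1)^1·(-1)^2 = -1.
Ram(229245, 589) = {17, 19}; no ℚ_17-point on the conic.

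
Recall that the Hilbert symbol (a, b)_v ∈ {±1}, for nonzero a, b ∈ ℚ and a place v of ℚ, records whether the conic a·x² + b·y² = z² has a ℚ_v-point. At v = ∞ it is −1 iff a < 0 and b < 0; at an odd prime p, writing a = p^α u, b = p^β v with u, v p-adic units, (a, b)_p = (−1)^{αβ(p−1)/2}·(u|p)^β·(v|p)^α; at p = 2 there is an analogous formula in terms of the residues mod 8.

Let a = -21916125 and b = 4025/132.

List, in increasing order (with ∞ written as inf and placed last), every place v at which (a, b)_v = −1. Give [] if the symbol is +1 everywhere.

[3, 5]

Mod squares: a ≡ -805, b ≡ 5313. Check v ∈ {∞, 2, 3, 5, 7, 11, 23}.
v=∞: -805 < 0 and 5313 > 0  ⇒  (a,b)_∞ = +1.
v=5: a=5^3·(≡1), b=5^2·(≡3) mod 5; (1|5)=+1, (3|5)=-1; (−1)^{3·2·2}·(+1)^2·(-1)^3 = -1.
v=2: v_2(a)=0, v_2(b)=-2; units ≡ 3, 1 (mod 8); ε·ε+αω+βω = 1·0+0·0+-2·1 ≡ 0  ⇒  (a,b)_2 = +1.
v=7: a=7^1·(≡1), b=7^1·(≡6) mod 7; (1|7)=+1, (6|7)=-1; (−1)^{1·1·3}·(+1)^1·(-1)^1 = +1.
v=11: a=11^2·(≡1), b=11^-1·(≡10) mod 11; (1|11)=+1, (10|11)=-1; (−1)^{2·-1·5}·(+1)^-1·(-1)^2 = +1.
v=3: a=3^2·(≡2), b=3^-1·(≡1) mod 3; (2|3)=-1, (1|3)=+1; (−1)^{2·-1·1}·(-1)^-1·(+1)^2 = -1.
v=23: a=23^1·(≡15), b=23^1·(≡13) mod 23; (15|23)=-1, (13|23)=+1; (−1)^{1·1·11}·(-1)^1·(+1)^1 = +1.
|Ram(-805, 5313)| = 2, even; anisotropic at {3, 5}.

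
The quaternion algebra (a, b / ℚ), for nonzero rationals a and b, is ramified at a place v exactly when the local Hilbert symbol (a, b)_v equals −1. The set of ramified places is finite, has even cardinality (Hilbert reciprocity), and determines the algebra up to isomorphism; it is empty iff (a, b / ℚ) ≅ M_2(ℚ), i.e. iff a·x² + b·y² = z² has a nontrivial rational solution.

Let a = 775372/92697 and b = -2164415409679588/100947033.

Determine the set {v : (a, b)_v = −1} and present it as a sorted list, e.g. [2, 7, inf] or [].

[2, 11, 19, 37]

(a, b) ≡ (37851, -719169) mod (ℚ^×)²; places V = {2, 3, 11, 13, 17, 19, 23, 31, 37, 53, ∞}.
(a,b)_2: α=2, β=2; u≡3, v≡7 (mod 8); ε(u)ε(v)=1·1, αω(v)=2·0, βω(u)=2·1; sum ≡ 1  ⇒  -1.
(a,b)_19: α=0, u≡14; β=1, v≡4 (mod 19); (14|19)=-1, (4|19)=+1; sign (−1)^0·-1^1·+1^0 = -1.
(a,b)_53: α=-2, u≡38; β=-2, v≡34 (mod 53); (38|53)=+1, (34|53)=-1; sign (−1)^0·+1^-2·-1^-2 = +1.
(a,b)_23: α=0, u≡6; β=2, v≡12 (mod 23); (6|23)=+1, (12|23)=+1; sign (−1)^0·+1^2·+1^0 = +1.
(a,b)_17: α=0, u≡8; β=2, v≡1 (mod 17); (8|17)=+1, (1|17)=+1; sign (−1)^0·+1^2·+1^0 = +1.
(a,b)_37: α=1, u≡32; β=1, v≡34 (mod 37); (32|37)=-1, (34|37)=+1; sign (−1)^0·-1^1·+1^1 = -1.
(a,b)_31: α=1, u≡17; β=3, v≡28 (mod 31); (17|31)=-1, (28|31)=+1; sign (−1)^1·-1^3·+1^1 = +1.
(a,b)_13: α=2, u≡11; β=2, v≡4 (mod 13); (11|13)=-1, (4|13)=+1; sign (−1)^0·-1^2·+1^2 = +1.
(a,b)_3: α=-1, u≡2; β=-3, v≡1 (mod 3); (2|3)=-1, (1|3)=+1; sign (−1)^1·-1^-3·+1^-1 = +1.
(a,b)_11: α=-1, u≡4; β=-3, v≡5 (mod 11); (4|11)=+1, (5|11)=+1; sign (−1)^1·+1^-3·+1^-1 = -1.
(a,b)_∞: sgn(37851)=+, sgn(-719169)=−, so +1.
|Ram(37851, -719169)| = 4, even; anisotropic at {2, 11, 19, 37}.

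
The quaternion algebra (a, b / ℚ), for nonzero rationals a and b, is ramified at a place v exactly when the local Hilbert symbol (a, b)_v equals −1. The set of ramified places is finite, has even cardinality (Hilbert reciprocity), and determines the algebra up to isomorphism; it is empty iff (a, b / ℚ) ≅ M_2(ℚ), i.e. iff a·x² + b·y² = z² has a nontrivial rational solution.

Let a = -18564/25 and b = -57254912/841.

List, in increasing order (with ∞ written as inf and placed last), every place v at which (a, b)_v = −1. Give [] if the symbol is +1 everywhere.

Mod squares: a ≡ -4641, b ≡ -55913. Check v ∈ {∞, 2, 3, 5, 7, 11, 13, 17, 23, 29}.
v=23: a=23^0·(≡10), b=23^1·(≡10) mod 23; (10|23)=-1, (10|23)=-1; (−1)^{0·1·11}·(-1)^1·(-1)^0 = -1.
v=2: v_2(a)=2, v_2(b)=10; units ≡ 7, 7 (mod 8); ε·ε+αω+βω = 1·1+2·0+10·0 ≡ 1  ⇒  (a,b)_2 = -1.
v=29: a=29^0·(≡1), b=29^-2·(≡20) mod 29; (1|29)=+1, (20|29)=+1; (−1)^{0·-2·14}·(+1)^-2·(+1)^0 = +1.
v=13: a=13^1·(≡11), b=13^1·(≡8) mod 13; (11|13)=-1, (8|13)=-1; (−1)^{1·1·6}·(-1)^1·(-1)^1 = +1.
v=11: a=11^0·(≡5), b=11^1·(≡2) mod 11; (5|11)=+1, (2|11)=-1; (−1)^{0·1·5}·(+1)^1·(-1)^0 = +1.
v=∞: -4641 < 0 and -55913 < 0  ⇒  (a,b)_∞ = -1.
v=7: a=7^1·(≡2), b=7^0·(≡6) mod 7; (2|7)=+1, (6|7)=-1; (−1)^{1·0·3}·(+1)^0·(-1)^1 = -1.
v=5: a=5^-2·(≡1), b=5^0·(≡3) mod 5; (1|5)=+1, (3|5)=-1; (−1)^{-2·0·2}·(+1)^0·(-1)^-2 = +1.
v=3: a=3^1·(≡1), b=3^0·(≡1) mod 3; (1|3)=+1, (1|3)=+1; (−1)^{1·0·1}·(+1)^0·(+1)^1 = +1.
v=17: a=17^1·(≡8), b=17^1·(≡13) mod 17; (8|17)=+1, (13|17)=+1; (−1)^{1·1·8}·(+1)^1·(+1)^1 = +1.
Ram(-4641, -55913) = {2, 7, 23, ∞}; no ℚ_2-point on the conic.

[2, 7, 23, inf]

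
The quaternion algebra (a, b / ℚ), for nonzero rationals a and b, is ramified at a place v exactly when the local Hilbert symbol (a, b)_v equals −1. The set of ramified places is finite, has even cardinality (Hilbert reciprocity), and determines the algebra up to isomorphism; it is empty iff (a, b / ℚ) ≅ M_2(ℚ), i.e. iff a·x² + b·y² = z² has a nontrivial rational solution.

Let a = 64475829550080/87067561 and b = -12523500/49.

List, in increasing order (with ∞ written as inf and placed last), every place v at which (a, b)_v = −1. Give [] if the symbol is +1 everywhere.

[5, 47]

(a, b) ≡ (8695, -115) mod (ℚ^×)²; places V = {2, 3, 5, 7, 11, 13, 23, 31, 37, 43, 47, ∞}.
(a,b)_∞: sgn(8695)=+, sgn(-115)=−, so +1.
(a,b)_31: α=-2, u≡17; β=0, v≡14 (mod 31); (17|31)=-1, (14|31)=+1; sign (−1)^0·-1^0·+1^-2 = +1.
(a,b)_5: α=1, u≡1; β=3, v≡3 (mod 5); (1|5)=+1, (3|5)=-1; sign (−1)^0·+1^3·-1^1 = -1.
(a,b)_11: α=0, u≡4; β=2, v≡2 (mod 11); (4|11)=+1, (2|11)=-1; sign (−1)^0·+1^2·-1^0 = +1.
(a,b)_37: α=1, u≡32; β=0, v≡34 (mod 37); (32|37)=-1, (34|37)=+1; sign (−1)^0·-1^0·+1^1 = +1.
(a,b)_7: α=-2, u≡2; β=-2, v≡4 (mod 7); (2|7)=+1, (4|7)=+1; sign (−1)^0·+1^-2·+1^-2 = +1.
(a,b)_47: α=1, u≡40; β=0, v≡13 (mod 47); (40|47)=-1, (13|47)=-1; sign (−1)^0·-1^0·-1^1 = -1.
(a,b)_13: α=2, u≡5; β=0, v≡5 (mod 13); (5|13)=-1, (5|13)=-1; sign (−1)^0·-1^0·-1^2 = +1.
(a,b)_43: α=-2, u≡16; β=0, v≡13 (mod 43); (16|43)=+1, (13|43)=+1; sign (−1)^0·+1^0·+1^-2 = +1.
(a,b)_23: α=2, u≡16; β=1, v≡16 (mod 23); (16|23)=+1, (16|23)=+1; sign (−1)^0·+1^1·+1^2 = +1.
(a,b)_2: α=10, β=2; u≡7, v≡5 (mod 8); ε(u)ε(v)=1·0, αω(v)=10·1, βω(u)=2·0; sum ≡ 0  ⇒  +1.
(a,b)_3: α=4, u≡1; β=2, v≡2 (mod 3); (1|3)=+1, (2|3)=-1; sign (−1)^0·+1^2·-1^4 = +1.
|Ram(8695, -115)| = 2, even; anisotropic at {5, 47}.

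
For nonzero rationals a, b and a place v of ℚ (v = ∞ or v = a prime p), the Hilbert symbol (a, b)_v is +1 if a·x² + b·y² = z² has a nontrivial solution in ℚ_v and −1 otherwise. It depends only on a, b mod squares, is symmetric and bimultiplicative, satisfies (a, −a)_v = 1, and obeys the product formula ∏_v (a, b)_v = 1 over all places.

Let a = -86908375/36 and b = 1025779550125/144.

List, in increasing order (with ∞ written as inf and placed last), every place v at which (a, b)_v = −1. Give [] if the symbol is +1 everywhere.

Mod squares: a ≡ -3476335, b ≡ 29971645. Check v ∈ {∞, 2, 3, 5, 11, 19, 23, 29, 37, 43}.
v=5: a=5^3·(≡3), b=5^3·(≡4) mod 5; (3|5)=-1, (4|5)=+1; (−1)^{3·3·2}·(-1)^3·(+1)^3 = -1.
v=43: a=43^1·(≡24), b=43^1·(≡3) mod 43; (24|43)=+1, (3|43)=-1; (−1)^{1·1·21}·(+1)^1·(-1)^1 = +1.
v=29: a=29^0·(≡2), b=29^1·(≡14) mod 29; (2|29)=-1, (14|29)=-1; (−1)^{0·1·14}·(-1)^1·(-1)^0 = -1.
v=19: a=19^1·(≡4), b=19^1·(≡15) mod 19; (4|19)=+1, (15|19)=-1; (−1)^{1·1·9}·(+1)^1·(-1)^1 = +1.
v=37: a=37^1·(≡4), b=37^2·(≡14) mod 37; (4|37)=+1, (14|37)=-1; (−1)^{1·2·18}·(+1)^2·(-1)^1 = -1.
v=23: a=23^1·(≡7), b=23^1·(≡16) mod 23; (7|23)=-1, (16|23)=+1; (−1)^{1·1·11}·(-1)^1·(+1)^1 = +1.
v=11: a=11^0·(≡6), b=11^1·(≡2) mod 11; (6|11)=-1, (2|11)=-1; (−1)^{0·1·5}·(-1)^1·(-1)^0 = -1.
v=∞: -3476335 < 0 and 29971645 > 0  ⇒  (a,b)_∞ = +1.
v=3: a=3^-2·(≡2), b=3^-2·(≡1) mod 3; (2|3)=-1, (1|3)=+1; (−1)^{-2·-2·1}·(-1)^-2·(+1)^-2 = +1.
v=2: v_2(a)=-2, v_2(b)=-4; units ≡ 1, 5 (mod 8); ε·ε+αω+βω = 0·0+-2·1+-4·0 ≡ 0  ⇒  (a,b)_2 = +1.
Ram(-3476335, 29971645) = {5, 11, 29, 37}; no ℚ_5-point on the conic.

[5, 11, 29, 37]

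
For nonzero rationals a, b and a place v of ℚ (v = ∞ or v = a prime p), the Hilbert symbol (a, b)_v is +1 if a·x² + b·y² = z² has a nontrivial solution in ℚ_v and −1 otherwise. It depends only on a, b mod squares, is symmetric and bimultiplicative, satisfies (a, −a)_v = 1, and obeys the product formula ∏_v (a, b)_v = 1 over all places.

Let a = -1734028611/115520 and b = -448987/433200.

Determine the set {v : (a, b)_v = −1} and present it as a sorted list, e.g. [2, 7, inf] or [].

Mod squares: a ≡ -255, b ≡ -561. Check v ∈ {∞, 2, 3, 5, 7, 11, 17, 19}.
v=19: a=19^-2·(≡11), b=19^-2·(≡7) mod 19; (11|19)=+1, (7|19)=+1; (−1)^{-2·-2·9}·(+1)^-2·(+1)^-2 = +1.
v=5: a=5^-1·(≡1), b=5^-2·(≡1) mod 5; (1|5)=+1, (1|5)=+1; (−1)^{-1·-2·2}·(+1)^-2·(+1)^-1 = +1.
v=3: a=3^1·(≡2), b=3^-1·(≡2) mod 3; (2|3)=-1, (2|3)=-1; (−1)^{1·-1·1}·(-1)^-1·(-1)^1 = -1.
v=∞: -255 < 0 and -561 < 0  ⇒  (a,b)_∞ = -1.
v=11: a=11^0·(≡9), b=11^1·(≡9) mod 11; (9|11)=+1, (9|11)=+1; (−1)^{0·1·5}·(+1)^1·(+1)^0 = +1.
v=7: a=7^6·(≡4), b=7^4·(≡6) mod 7; (4|7)=+1, (6|7)=-1; (−1)^{6·4·3}·(+1)^4·(-1)^6 = +1.
v=17: a=17^3·(≡15), b=17^1·(≡4) mod 17; (15|17)=+1, (4|17)=+1; (−1)^{3·1·8}·(+1)^1·(+1)^3 = +1.
v=2: v_2(a)=-6, v_2(b)=-4; units ≡ 1, 7 (mod 8); ε·ε+αω+βω = 0·1+-6·0+-4·0 ≡ 0  ⇒  (a,b)_2 = +1.
|Ram(-255, -561)| = 2, even; anisotropic at {3, ∞}.

[3, inf]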